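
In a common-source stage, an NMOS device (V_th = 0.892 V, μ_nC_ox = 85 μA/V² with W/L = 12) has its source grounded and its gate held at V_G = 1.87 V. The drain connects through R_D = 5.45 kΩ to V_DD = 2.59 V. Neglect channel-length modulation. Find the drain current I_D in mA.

V_GS = V_G = 1.87 V, so V_ov = 1.87 − 0.892 = 0.978 V.
k_n = μ_nC_ox · (W/L) = 1.02 mA/V².
Assume saturation: I_D = ½ k_n V_ov² = 0.5 × 1.02 × 0.978² = 0.488 mA, giving V_DS = V_DD − I_D R_D = 2.59 − 0.488 × 5.45 = -0.0685 V.
But -0.0685 V < V_ov = 0.978 V, so the device is actually in triode.
In triode I_D = k_n[V_ov V_DS − ½ V_DS²] and I_D = (V_DD − V_DS)/R_D. Equating: 2.78 V_DS² − 6.437 V_DS + 2.59 = 0, giving V_DS = 0.518 V (the root below V_ov).
I_D = (2.59 − 0.518) / 5.45 = 0.38 mA.

I_D = 0.380 mA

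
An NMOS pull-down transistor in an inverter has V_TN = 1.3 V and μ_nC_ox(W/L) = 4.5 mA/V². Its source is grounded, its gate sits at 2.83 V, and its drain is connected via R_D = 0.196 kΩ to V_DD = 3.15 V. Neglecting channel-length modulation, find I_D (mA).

I_D = 5.27 mA

V_GS = V_G = 2.83 V, so V_ov = 2.83 − 1.3 = 1.53 V.
Assume saturation: I_D = ½ k_n V_ov² = 0.5 × 4.5 × 1.53² = 5.27 mA, giving V_DS = V_DD − I_D R_D = 3.15 − 5.27 × 0.196 = 2.12 V.
V_DS = 2.12 V ≥ V_ov = 1.53 V, confirming saturation.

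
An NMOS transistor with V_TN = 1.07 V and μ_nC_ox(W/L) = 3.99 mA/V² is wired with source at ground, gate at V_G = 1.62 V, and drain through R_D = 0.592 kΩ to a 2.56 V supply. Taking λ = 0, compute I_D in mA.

V_GS = V_G = 1.62 V, so V_ov = 1.62 − 1.07 = 0.55 V.
Assume saturation: I_D = ½ k_n V_ov² = 0.5 × 3.99 × 0.55² = 0.603 mA, giving V_DS = V_DD − I_D R_D = 2.56 − 0.603 × 0.592 = 2.2 V.
V_DS = 2.2 V ≥ V_ov = 0.55 V, confirming saturation.

I_D = 0.603 mA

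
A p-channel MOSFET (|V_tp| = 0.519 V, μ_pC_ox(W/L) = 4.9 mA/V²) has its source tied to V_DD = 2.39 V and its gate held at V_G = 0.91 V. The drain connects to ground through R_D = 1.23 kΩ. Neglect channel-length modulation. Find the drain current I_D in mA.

V_SG = V_DD − V_G = 2.39 − 0.91 = 1.48 V, so V_ov = 1.48 − 0.519 = 0.961 V.
Assume saturation: I_D = ½ k_p V_ov² = 0.5 × 4.9 × 0.961² = 2.26 mA, giving V_SD = V_DD − I_D R_D = 2.39 − 2.26 × 1.23 = -0.393 V.
But -0.393 V < V_ov = 0.961 V, so the device is actually in triode.
In triode I_D = k_p[V_ov V_SD − ½ V_SD²] and I_D = (V_DD − V_SD)/R_D. Equating: 3.01 V_SD² − 6.792 V_SD + 2.39 = 0, giving V_SD = 0.436 V (the root below V_ov).
I_D = (2.39 − 0.436) / 1.23 = 1.59 mA.

I_D = 1.59 mA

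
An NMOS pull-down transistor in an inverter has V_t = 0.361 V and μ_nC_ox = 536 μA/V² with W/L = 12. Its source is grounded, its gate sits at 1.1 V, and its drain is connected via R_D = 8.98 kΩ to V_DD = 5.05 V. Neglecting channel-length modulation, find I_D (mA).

I_D = 0.548 mA

V_GS = V_G = 1.1 V, so V_ov = 1.1 − 0.361 = 0.739 V.
k_n = μ_nC_ox · (W/L) = 6.432 mA/V².
Assume saturation: I_D = ½ k_n V_ov² = 0.5 × 6.432 × 0.739² = 1.76 mA, giving V_DS = V_DD − I_D R_D = 5.05 − 1.76 × 8.98 = -10.7 V.
But -10.7 V < V_ov = 0.739 V, so the device is actually in triode.
In triode I_D = k_n[V_ov V_DS − ½ V_DS²] and I_D = (V_DD − V_DS)/R_D. Equating: 28.9 V_DS² − 43.68 V_DS + 5.05 = 0, giving V_DS = 0.126 V (the root below V_ov).
I_D = (5.05 − 0.126) / 8.98 = 0.548 mA.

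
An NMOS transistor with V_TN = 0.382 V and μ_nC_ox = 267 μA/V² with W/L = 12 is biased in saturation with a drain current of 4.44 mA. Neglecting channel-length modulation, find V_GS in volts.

k_n = μ_nC_ox · (W/L) = 3.204 mA/V².
In saturation I_D = ½ k_n (V_GS − V_TN)², so V_GS − V_TN = √(2 I_D / k_n) = √(2 × 4.44 / 3.204) = 1.66 V.
V_GS = 0.382 + 1.66 = 2.05 V.

V_GS = 2.05 V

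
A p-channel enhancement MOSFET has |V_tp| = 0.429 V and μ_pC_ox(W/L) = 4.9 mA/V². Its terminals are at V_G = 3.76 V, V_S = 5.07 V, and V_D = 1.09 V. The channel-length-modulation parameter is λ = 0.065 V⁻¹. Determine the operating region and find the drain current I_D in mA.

V_SG = V_S − V_G = 5.07 − 3.76 = 1.31 V; V_SD = V_S − V_D = 5.07 − 1.09 = 3.98 V.
V_ov = V_SG − |V_tp| = 1.31 − 0.429 = 0.881 V.
Since V_SD = 3.98 V ≥ V_ov = 0.881 V, the device is in saturation.
I_D = ½ k_p V_ov² (1 + λ V_SD) = 0.5 × 4.9 × 0.881² × (1 + 0.065 × 3.98) = 2.39 mA.

Saturation; I_D = 2.39 mA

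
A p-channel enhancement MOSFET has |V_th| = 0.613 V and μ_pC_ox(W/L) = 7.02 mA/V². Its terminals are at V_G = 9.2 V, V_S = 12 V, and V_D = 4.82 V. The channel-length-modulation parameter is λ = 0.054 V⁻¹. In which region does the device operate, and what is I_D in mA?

Saturation; I_D = 23.3 mA

V_SG = V_S − V_G = 12 − 9.2 = 2.8 V; V_SD = V_S − V_D = 12 − 4.82 = 7.18 V.
V_ov = V_SG − |V_th| = 2.8 − 0.613 = 2.19 V.
Since V_SD = 7.18 V ≥ V_ov = 2.19 V, the device is in saturation.
I_D = ½ k_p V_ov² (1 + λ V_SD) = 0.5 × 7.02 × 2.19² × (1 + 0.054 × 7.18) = 23.3 mA.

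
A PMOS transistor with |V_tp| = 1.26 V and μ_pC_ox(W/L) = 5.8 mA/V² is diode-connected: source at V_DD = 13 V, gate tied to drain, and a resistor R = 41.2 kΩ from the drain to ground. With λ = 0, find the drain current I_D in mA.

With gate tied to drain, V_SG = V_SD ≥ V_SG − |V_tp|, so the device is in saturation.
KCL at the drain: ½ k_p (V_SG − |V_tp|)² = (V_DD − V_SG)/R.
Let x = V_SG − 1.26. Then 119 x² + x − 11.74 = 0, giving x = 0.309 V (positive root), so V_SG = 1.57 V.
I_D = (V_DD − V_SG)/R = (13 − 1.57) / 41.2 = 0.277 mA.

I_D = 0.277 mA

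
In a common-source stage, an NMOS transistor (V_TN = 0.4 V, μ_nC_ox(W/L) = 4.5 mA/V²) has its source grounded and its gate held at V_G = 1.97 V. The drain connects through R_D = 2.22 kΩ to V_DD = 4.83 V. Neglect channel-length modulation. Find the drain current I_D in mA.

V_GS = V_G = 1.97 V, so V_ov = 1.97 − 0.4 = 1.57 V.
Assume saturation: I_D = ½ k_n V_ov² = 0.5 × 4.5 × 1.57² = 5.55 mA, giving V_DS = V_DD − I_D R_D = 4.83 − 5.55 × 2.22 = -7.48 V.
But -7.48 V < V_ov = 1.57 V, so the device is actually in triode.
In triode I_D = k_n[V_ov V_DS − ½ V_DS²] and I_D = (V_DD − V_DS)/R_D. Equating: 5 V_DS² − 16.68 V_DS + 4.83 = 0, giving V_DS = 0.32 V (the root below V_ov).
I_D = (4.83 − 0.32) / 2.22 = 2.03 mA.

I_D = 2.03 mA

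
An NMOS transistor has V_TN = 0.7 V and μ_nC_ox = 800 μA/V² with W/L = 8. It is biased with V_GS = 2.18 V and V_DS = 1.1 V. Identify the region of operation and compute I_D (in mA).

Triode; I_D = 6.55 mA

k_n = μ_nC_ox · (W/L) = 6.4 mA/V².
V_ov = V_GS − V_TN = 2.18 − 0.7 = 1.48 V.
Since V_DS = 1.1 V < V_ov = 1.48 V, the device is in the triode region.
I_D = k_n [V_ov · V_DS − ½ V_DS²] = 6.4 × [1.48 × 1.1 − 0.5 × 1.1²] = 6.55 mA.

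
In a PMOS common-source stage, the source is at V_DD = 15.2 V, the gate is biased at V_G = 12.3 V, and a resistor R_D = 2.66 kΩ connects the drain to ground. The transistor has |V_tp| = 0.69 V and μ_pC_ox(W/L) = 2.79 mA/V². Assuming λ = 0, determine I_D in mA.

I_D = 5.28 mA

V_SG = V_DD − V_G = 15.2 − 12.3 = 2.9 V, so V_ov = 2.9 − 0.69 = 2.21 V.
Assume saturation: I_D = ½ k_p V_ov² = 0.5 × 2.79 × 2.21² = 6.81 mA, giving V_SD = V_DD − I_D R_D = 15.2 − 6.81 × 2.66 = -2.92 V.
But -2.92 V < V_ov = 2.21 V, so the device is actually in triode.
In triode I_D = k_p[V_ov V_SD − ½ V_SD²] and I_D = (V_DD − V_SD)/R_D. Equating: 3.71 V_SD² − 17.4 V_SD + 15.2 = 0, giving V_SD = 1.16 V (the root below V_ov).
I_D = (15.2 − 1.16) / 2.66 = 5.28 mA.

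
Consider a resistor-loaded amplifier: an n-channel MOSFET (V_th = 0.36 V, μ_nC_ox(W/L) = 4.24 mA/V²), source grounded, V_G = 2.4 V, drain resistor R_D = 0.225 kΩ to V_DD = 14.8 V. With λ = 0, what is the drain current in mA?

V_GS = V_G = 2.4 V, so V_ov = 2.4 − 0.36 = 2.04 V.
Assume saturation: I_D = ½ k_n V_ov² = 0.5 × 4.24 × 2.04² = 8.82 mA, giving V_DS = V_DD − I_D R_D = 14.8 − 8.82 × 0.225 = 12.8 V.
V_DS = 12.8 V ≥ V_ov = 2.04 V, confirming saturation.

I_D = 8.82 mA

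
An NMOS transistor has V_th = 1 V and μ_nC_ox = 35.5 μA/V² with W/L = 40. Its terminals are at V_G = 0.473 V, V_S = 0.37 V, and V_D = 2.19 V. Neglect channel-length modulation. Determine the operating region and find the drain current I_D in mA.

Cutoff; I_D = 0 mA

V_GS = V_G − V_S = 0.473 − 0.37 = 0.103 V; V_DS = V_D − V_S = 2.19 − 0.37 = 1.82 V.
V_GS = 0.103 V < V_th = 1 V, so the transistor is in cutoff.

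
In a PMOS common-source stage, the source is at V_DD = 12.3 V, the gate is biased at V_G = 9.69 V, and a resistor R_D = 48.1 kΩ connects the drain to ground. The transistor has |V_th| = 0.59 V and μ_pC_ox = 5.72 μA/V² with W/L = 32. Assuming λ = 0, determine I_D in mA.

I_D = 0.239 mA

V_SG = V_DD − V_G = 12.3 − 9.69 = 2.61 V, so V_ov = 2.61 − 0.59 = 2.02 V.
k_p = μ_pC_ox · (W/L) = 0.183 mA/V².
Assume saturation: I_D = ½ k_p V_ov² = 0.5 × 0.183 × 2.02² = 0.373 mA, giving V_SD = V_DD − I_D R_D = 12.3 − 0.373 × 48.1 = -5.66 V.
But -5.66 V < V_ov = 2.02 V, so the device is actually in triode.
In triode I_D = k_p[V_ov V_SD − ½ V_SD²] and I_D = (V_DD − V_SD)/R_D. Equating: 4.4 V_SD² − 18.78 V_SD + 12.3 = 0, giving V_SD = 0.808 V (the root below V_ov).
I_D = (12.3 − 0.808) / 48.1 = 0.239 mA.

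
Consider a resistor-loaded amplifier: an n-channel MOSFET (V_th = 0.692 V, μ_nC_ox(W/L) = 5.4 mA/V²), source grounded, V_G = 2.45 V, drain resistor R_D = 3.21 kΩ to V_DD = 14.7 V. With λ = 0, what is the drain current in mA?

I_D = 4.41 mA

V_GS = V_G = 2.45 V, so V_ov = 2.45 − 0.692 = 1.76 V.
Assume saturation: I_D = ½ k_n V_ov² = 0.5 × 5.4 × 1.76² = 8.34 mA, giving V_DS = V_DD − I_D R_D = 14.7 − 8.34 × 3.21 = -12.1 V.
But -12.1 V < V_ov = 1.76 V, so the device is actually in triode.
In triode I_D = k_n[V_ov V_DS − ½ V_DS²] and I_D = (V_DD − V_DS)/R_D. Equating: 8.67 V_DS² − 31.47 V_DS + 14.7 = 0, giving V_DS = 0.551 V (the root below V_ov).
I_D = (14.7 − 0.551) / 3.21 = 4.41 mA.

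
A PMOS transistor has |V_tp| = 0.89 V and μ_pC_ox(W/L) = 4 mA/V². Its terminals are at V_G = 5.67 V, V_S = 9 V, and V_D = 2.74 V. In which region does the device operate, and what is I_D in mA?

V_SG = V_S − V_G = 9 − 5.67 = 3.33 V; V_SD = V_S − V_D = 9 − 2.74 = 6.26 V.
V_ov = V_SG − |V_tp| = 3.33 − 0.89 = 2.44 V.
Since V_SD = 6.26 V ≥ V_ov = 2.44 V, the device is in saturation.
I_D = ½ k_p V_ov² = 0.5 × 4 × 2.44² = 11.9 mA.

Saturation; I_D = 11.9 mA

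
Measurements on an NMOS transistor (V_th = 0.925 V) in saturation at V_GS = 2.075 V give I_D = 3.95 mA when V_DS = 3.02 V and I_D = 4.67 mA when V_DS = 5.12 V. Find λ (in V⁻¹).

λ = 0.118 V⁻¹

With V_GS fixed, I_D ∝ (1 + λ V_DS) in saturation, so I_D2/I_D1 = (1 + λ V_DS2)/(1 + λ V_DS1).
4.67/3.95 = 1.182 = (1 + 5.12 λ)/(1 + 3.02 λ).
Solving: λ (I_D1 V_DS2 − I_D2 V_DS1) = I_D2 − I_D1, so λ = (4.67 − 3.95) / (3.95 × 5.12 − 4.67 × 3.02) = 0.72 / 6.12 = 0.118 V⁻¹.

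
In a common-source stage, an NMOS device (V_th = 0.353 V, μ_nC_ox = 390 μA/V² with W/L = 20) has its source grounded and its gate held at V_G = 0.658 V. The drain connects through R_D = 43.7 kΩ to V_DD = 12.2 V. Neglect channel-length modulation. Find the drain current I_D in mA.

I_D = 0.276 mA

V_GS = V_G = 0.658 V, so V_ov = 0.658 − 0.353 = 0.305 V.
k_n = μ_nC_ox · (W/L) = 7.8 mA/V².
Assume saturation: I_D = ½ k_n V_ov² = 0.5 × 7.8 × 0.305² = 0.363 mA, giving V_DS = V_DD − I_D R_D = 12.2 − 0.363 × 43.7 = -3.65 V.
But -3.65 V < V_ov = 0.305 V, so the device is actually in triode.
In triode I_D = k_n[V_ov V_DS − ½ V_DS²] and I_D = (V_DD − V_DS)/R_D. Equating: 170 V_DS² − 105 V_DS + 12.2 = 0, giving V_DS = 0.155 V (the root below V_ov).
I_D = (12.2 − 0.155) / 43.7 = 0.276 mA.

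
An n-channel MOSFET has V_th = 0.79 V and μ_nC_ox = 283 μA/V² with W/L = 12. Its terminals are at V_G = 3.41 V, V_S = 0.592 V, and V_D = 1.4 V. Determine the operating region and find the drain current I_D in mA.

V_GS = V_G − V_S = 3.41 − 0.592 = 2.82 V; V_DS = V_D − V_S = 1.4 − 0.592 = 0.808 V.
k_n = μ_nC_ox · (W/L) = 3.396 mA/V².
V_ov = V_GS − V_th = 2.82 − 0.79 = 2.03 V.
Since V_DS = 0.808 V < V_ov = 2.03 V, the device is in the triode region.
I_D = k_n [V_ov · V_DS − ½ V_DS²] = 3.396 × [2.03 × 0.808 − 0.5 × 0.808²] = 4.46 mA.

Triode; I_D = 4.46 mA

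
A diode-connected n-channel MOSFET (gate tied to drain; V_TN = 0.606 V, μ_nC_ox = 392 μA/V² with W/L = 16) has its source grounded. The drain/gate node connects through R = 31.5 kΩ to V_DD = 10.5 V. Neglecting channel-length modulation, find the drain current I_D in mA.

With gate tied to drain, V_GS = V_DS ≥ V_GS − V_TN, so the device is in saturation.
k_n = μ_nC_ox · (W/L) = 6.272 mA/V².
KCL at the drain: ½ k_n (V_GS − V_TN)² = (V_DD − V_GS)/R.
Let x = V_GS − 0.606. Then 98.8 x² + x − 9.894 = 0, giving x = 0.311 V (positive root), so V_GS = 0.917 V.
I_D = (V_DD − V_GS)/R = (10.5 − 0.917) / 31.5 = 0.304 mA.

I_D = 0.304 mA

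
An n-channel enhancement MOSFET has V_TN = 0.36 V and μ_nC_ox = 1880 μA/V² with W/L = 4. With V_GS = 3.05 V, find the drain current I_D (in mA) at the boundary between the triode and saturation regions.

At the boundary V_DS = V_ov = V_GS − V_TN = 3.05 − 0.36 = 2.69 V.
k_n = μ_nC_ox · (W/L) = 7.52 mA/V².
I_D = ½ k_n V_ov² = 0.5 × 7.52 × 2.69² = 27.2 mA.

I_D = 27.2 mA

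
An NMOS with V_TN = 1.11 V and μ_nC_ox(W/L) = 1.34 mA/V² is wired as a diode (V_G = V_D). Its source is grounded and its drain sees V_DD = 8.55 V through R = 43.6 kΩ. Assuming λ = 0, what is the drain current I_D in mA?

I_D = 0.159 mA

With gate tied to drain, V_GS = V_DS ≥ V_GS − V_TN, so the device is in saturation.
KCL at the drain: ½ k_n (V_GS − V_TN)² = (V_DD − V_GS)/R.
Let x = V_GS − 1.11. Then 29.2 x² + x − 7.44 = 0, giving x = 0.488 V (positive root), so V_GS = 1.6 V.
I_D = (V_DD − V_GS)/R = (8.55 − 1.6) / 43.6 = 0.159 mA.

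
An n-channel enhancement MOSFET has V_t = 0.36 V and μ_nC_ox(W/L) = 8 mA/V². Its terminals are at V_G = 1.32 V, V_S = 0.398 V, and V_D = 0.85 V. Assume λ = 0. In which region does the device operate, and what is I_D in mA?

V_GS = V_G − V_S = 1.32 − 0.398 = 0.922 V; V_DS = V_D − V_S = 0.85 − 0.398 = 0.452 V.
V_ov = V_GS − V_t = 0.922 − 0.36 = 0.562 V.
Since V_DS = 0.452 V < V_ov = 0.562 V, the device is in the triode region.
I_D = k_n [V_ov · V_DS − ½ V_DS²] = 8 × [0.562 × 0.452 − 0.5 × 0.452²] = 1.21 mA.

Triode; I_D = 1.21 mA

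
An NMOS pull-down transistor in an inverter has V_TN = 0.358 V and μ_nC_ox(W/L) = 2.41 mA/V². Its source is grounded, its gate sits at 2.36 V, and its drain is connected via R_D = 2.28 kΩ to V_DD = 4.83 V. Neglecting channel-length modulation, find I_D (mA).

V_GS = V_G = 2.36 V, so V_ov = 2.36 − 0.358 = 2 V.
Assume saturation: I_D = ½ k_n V_ov² = 0.5 × 2.41 × 2² = 4.83 mA, giving V_DS = V_DD − I_D R_D = 4.83 − 4.83 × 2.28 = -6.18 V.
But -6.18 V < V_ov = 2 V, so the device is actually in triode.
In triode I_D = k_n[V_ov V_DS − ½ V_DS²] and I_D = (V_DD − V_DS)/R_D. Equating: 2.75 V_DS² − 12 V_DS + 4.83 = 0, giving V_DS = 0.449 V (the root below V_ov).
I_D = (4.83 − 0.449) / 2.28 = 1.92 mA.

I_D = 1.92 mA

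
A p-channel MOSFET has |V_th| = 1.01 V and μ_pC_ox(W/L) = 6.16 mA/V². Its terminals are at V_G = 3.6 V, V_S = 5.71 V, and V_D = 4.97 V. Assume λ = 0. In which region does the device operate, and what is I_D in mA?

V_SG = V_S − V_G = 5.71 − 3.6 = 2.11 V; V_SD = V_S − V_D = 5.71 − 4.97 = 0.74 V.
V_ov = V_SG − |V_th| = 2.11 − 1.01 = 1.1 V.
Since V_SD = 0.74 V < V_ov = 1.1 V, the device is in the triode region.
I_D = k_p [V_ov · V_SD − ½ V_SD²] = 6.16 × [1.1 × 0.74 − 0.5 × 0.74²] = 3.33 mA.

Triode; I_D = 3.33 mA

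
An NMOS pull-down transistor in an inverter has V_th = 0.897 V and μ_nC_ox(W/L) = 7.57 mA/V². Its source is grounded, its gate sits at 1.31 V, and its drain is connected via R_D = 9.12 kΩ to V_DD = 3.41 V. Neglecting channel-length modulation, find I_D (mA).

V_GS = V_G = 1.31 V, so V_ov = 1.31 − 0.897 = 0.413 V.
Assume saturation: I_D = ½ k_n V_ov² = 0.5 × 7.57 × 0.413² = 0.646 mA, giving V_DS = V_DD − I_D R_D = 3.41 − 0.646 × 9.12 = -2.48 V.
But -2.48 V < V_ov = 0.413 V, so the device is actually in triode.
In triode I_D = k_n[V_ov V_DS − ½ V_DS²] and I_D = (V_DD − V_DS)/R_D. Equating: 34.5 V_DS² − 29.51 V_DS + 3.41 = 0, giving V_DS = 0.138 V (the root below V_ov).
I_D = (3.41 − 0.138) / 9.12 = 0.359 mA.

I_D = 0.359 mA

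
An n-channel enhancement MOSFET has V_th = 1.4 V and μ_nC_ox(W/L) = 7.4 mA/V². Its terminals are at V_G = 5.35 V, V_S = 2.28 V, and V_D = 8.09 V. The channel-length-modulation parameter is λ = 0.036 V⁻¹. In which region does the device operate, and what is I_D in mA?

Saturation; I_D = 12.5 mA

V_GS = V_G − V_S = 5.35 − 2.28 = 3.07 V; V_DS = V_D − V_S = 8.09 − 2.28 = 5.81 V.
V_ov = V_GS − V_th = 3.07 − 1.4 = 1.67 V.
Since V_DS = 5.81 V ≥ V_ov = 1.67 V, the device is in saturation.
I_D = ½ k_n V_ov² (1 + λ V_DS) = 0.5 × 7.4 × 1.67² × (1 + 0.036 × 5.81) = 12.5 mA.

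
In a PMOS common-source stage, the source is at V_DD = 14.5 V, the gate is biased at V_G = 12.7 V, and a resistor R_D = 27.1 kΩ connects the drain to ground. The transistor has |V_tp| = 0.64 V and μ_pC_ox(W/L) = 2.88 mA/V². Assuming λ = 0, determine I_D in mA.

V_SG = V_DD − V_G = 14.5 − 12.7 = 1.8 V, so V_ov = 1.8 − 0.64 = 1.16 V.
Assume saturation: I_D = ½ k_p V_ov² = 0.5 × 2.88 × 1.16² = 1.94 mA, giving V_SD = V_DD − I_D R_D = 14.5 − 1.94 × 27.1 = -38 V.
But -38 V < V_ov = 1.16 V, so the device is actually in triode.
In triode I_D = k_p[V_ov V_SD − ½ V_SD²] and I_D = (V_DD − V_SD)/R_D. Equating: 39 V_SD² − 91.54 V_SD + 14.5 = 0, giving V_SD = 0.171 V (the root below V_ov).
I_D = (14.5 − 0.171) / 27.1 = 0.529 mA.

I_D = 0.529 mA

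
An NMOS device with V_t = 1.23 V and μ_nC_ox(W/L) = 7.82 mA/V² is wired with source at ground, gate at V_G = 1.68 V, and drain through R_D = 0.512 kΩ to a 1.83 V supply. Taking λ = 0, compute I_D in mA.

I_D = 0.792 mA

V_GS = V_G = 1.68 V, so V_ov = 1.68 − 1.23 = 0.45 V.
Assume saturation: I_D = ½ k_n V_ov² = 0.5 × 7.82 × 0.45² = 0.792 mA, giving V_DS = V_DD − I_D R_D = 1.83 − 0.792 × 0.512 = 1.42 V.
V_DS = 1.42 V ≥ V_ov = 0.45 V, confirming saturation.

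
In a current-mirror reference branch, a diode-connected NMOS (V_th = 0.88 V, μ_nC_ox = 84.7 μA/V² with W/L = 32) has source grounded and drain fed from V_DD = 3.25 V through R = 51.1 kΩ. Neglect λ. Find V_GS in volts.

With gate tied to drain, V_GS = V_DS ≥ V_GS − V_th, so the device is in saturation.
k_n = μ_nC_ox · (W/L) = 2.71 mA/V².
KCL at the drain: ½ k_n (V_GS − V_th)² = (V_DD − V_GS)/R.
Let x = V_GS − 0.88. Then 69.3 x² + x − 2.37 = 0, giving x = 0.178 V (positive root), so V_GS = 1.06 V.
I_D = (V_DD − V_GS)/R = (3.25 − 1.06) / 51.1 = 0.0429 mA.

V_GS = 1.06 V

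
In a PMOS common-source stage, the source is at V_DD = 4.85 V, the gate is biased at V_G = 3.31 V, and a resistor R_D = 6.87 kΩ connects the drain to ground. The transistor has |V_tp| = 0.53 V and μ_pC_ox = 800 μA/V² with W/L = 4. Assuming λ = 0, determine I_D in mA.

I_D = 0.672 mA

V_SG = V_DD − V_G = 4.85 − 3.31 = 1.54 V, so V_ov = 1.54 − 0.53 = 1.01 V.
k_p = μ_pC_ox · (W/L) = 3.2 mA/V².
Assume saturation: I_D = ½ k_p V_ov² = 0.5 × 3.2 × 1.01² = 1.63 mA, giving V_SD = V_DD − I_D R_D = 4.85 − 1.63 × 6.87 = -6.36 V.
But -6.36 V < V_ov = 1.01 V, so the device is actually in triode.
In triode I_D = k_p[V_ov V_SD − ½ V_SD²] and I_D = (V_DD − V_SD)/R_D. Equating: 11 V_SD² − 23.2 V_SD + 4.85 = 0, giving V_SD = 0.235 V (the root below V_ov).
I_D = (4.85 − 0.235) / 6.87 = 0.672 mA.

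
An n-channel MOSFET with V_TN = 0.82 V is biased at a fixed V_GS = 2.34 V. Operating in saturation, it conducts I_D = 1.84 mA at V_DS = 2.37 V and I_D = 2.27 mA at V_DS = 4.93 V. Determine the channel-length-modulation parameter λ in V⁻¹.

λ = 0.116 V⁻¹

With V_GS fixed, I_D ∝ (1 + λ V_DS) in saturation, so I_D2/I_D1 = (1 + λ V_DS2)/(1 + λ V_DS1).
2.27/1.84 = 1.234 = (1 + 4.93 λ)/(1 + 2.37 λ).
Solving: λ (I_D1 V_DS2 − I_D2 V_DS1) = I_D2 − I_D1, so λ = (2.27 − 1.84) / (1.84 × 4.93 − 2.27 × 2.37) = 0.43 / 3.69 = 0.116 V⁻¹.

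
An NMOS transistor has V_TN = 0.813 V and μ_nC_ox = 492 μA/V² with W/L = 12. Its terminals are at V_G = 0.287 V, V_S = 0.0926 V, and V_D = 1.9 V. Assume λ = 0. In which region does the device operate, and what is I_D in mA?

Cutoff; I_D = 0 mA

V_GS = V_G − V_S = 0.287 − 0.0926 = 0.194 V; V_DS = V_D − V_S = 1.9 − 0.0926 = 1.81 V.
V_GS = 0.194 V < V_TN = 0.813 V, so the transistor is in cutoff.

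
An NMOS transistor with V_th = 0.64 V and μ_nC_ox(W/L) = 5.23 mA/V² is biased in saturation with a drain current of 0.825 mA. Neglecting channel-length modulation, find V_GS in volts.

V_GS = 1.20 V

In saturation I_D = ½ k_n (V_GS − V_th)², so V_GS − V_th = √(2 I_D / k_n) = √(2 × 0.825 / 5.23) = 0.562 V.
V_GS = 0.64 + 0.562 = 1.2 V.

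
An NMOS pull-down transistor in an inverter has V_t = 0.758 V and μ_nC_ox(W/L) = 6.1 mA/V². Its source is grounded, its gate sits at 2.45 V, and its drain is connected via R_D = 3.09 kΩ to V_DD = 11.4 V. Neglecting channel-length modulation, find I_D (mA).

V_GS = V_G = 2.45 V, so V_ov = 2.45 − 0.758 = 1.69 V.
Assume saturation: I_D = ½ k_n V_ov² = 0.5 × 6.1 × 1.69² = 8.73 mA, giving V_DS = V_DD − I_D R_D = 11.4 − 8.73 × 3.09 = -15.6 V.
But -15.6 V < V_ov = 1.69 V, so the device is actually in triode.
In triode I_D = k_n[V_ov V_DS − ½ V_DS²] and I_D = (V_DD − V_DS)/R_D. Equating: 9.42 V_DS² − 32.89 V_DS + 11.4 = 0, giving V_DS = 0.39 V (the root below V_ov).
I_D = (11.4 − 0.39) / 3.09 = 3.56 mA.

I_D = 3.56 mA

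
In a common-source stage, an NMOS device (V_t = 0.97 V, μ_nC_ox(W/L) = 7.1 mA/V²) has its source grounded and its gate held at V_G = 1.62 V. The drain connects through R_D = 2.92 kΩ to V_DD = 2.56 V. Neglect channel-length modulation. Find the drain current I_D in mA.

V_GS = V_G = 1.62 V, so V_ov = 1.62 − 0.97 = 0.65 V.
Assume saturation: I_D = ½ k_n V_ov² = 0.5 × 7.1 × 0.65² = 1.5 mA, giving V_DS = V_DD − I_D R_D = 2.56 − 1.5 × 2.92 = -1.82 V.
But -1.82 V < V_ov = 0.65 V, so the device is actually in triode.
In triode I_D = k_n[V_ov V_DS − ½ V_DS²] and I_D = (V_DD − V_DS)/R_D. Equating: 10.4 V_DS² − 14.48 V_DS + 2.56 = 0, giving V_DS = 0.208 V (the root below V_ov).
I_D = (2.56 − 0.208) / 2.92 = 0.806 mA.

I_D = 0.806 mA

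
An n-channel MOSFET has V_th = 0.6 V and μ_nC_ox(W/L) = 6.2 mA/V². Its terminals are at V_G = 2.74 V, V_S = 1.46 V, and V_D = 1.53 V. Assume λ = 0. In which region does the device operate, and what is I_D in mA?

Triode; I_D = 0.280 mA

V_GS = V_G − V_S = 2.74 − 1.46 = 1.28 V; V_DS = V_D − V_S = 1.53 − 1.46 = 0.07 V.
V_ov = V_GS − V_th = 1.28 − 0.6 = 0.68 V.
Since V_DS = 0.07 V < V_ov = 0.68 V, the device is in the triode region.
I_D = k_n [V_ov · V_DS − ½ V_DS²] = 6.2 × [0.68 × 0.07 − 0.5 × 0.07²] = 0.28 mA.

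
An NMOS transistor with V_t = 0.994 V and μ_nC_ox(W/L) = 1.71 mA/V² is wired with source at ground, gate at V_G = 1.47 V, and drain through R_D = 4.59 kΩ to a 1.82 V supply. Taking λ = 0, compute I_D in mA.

I_D = 0.194 mA

V_GS = V_G = 1.47 V, so V_ov = 1.47 − 0.994 = 0.476 V.
Assume saturation: I_D = ½ k_n V_ov² = 0.5 × 1.71 × 0.476² = 0.194 mA, giving V_DS = V_DD − I_D R_D = 1.82 − 0.194 × 4.59 = 0.931 V.
V_DS = 0.931 V ≥ V_ov = 0.476 V, confirming saturation.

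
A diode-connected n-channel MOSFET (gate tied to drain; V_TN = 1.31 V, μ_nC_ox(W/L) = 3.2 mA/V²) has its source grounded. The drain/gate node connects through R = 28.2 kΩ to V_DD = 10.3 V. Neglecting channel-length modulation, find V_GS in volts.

V_GS = 1.75 V

With gate tied to drain, V_GS = V_DS ≥ V_GS − V_TN, so the device is in saturation.
KCL at the drain: ½ k_n (V_GS − V_TN)² = (V_DD − V_GS)/R.
Let x = V_GS − 1.31. Then 45.1 x² + x − 8.99 = 0, giving x = 0.435 V (positive root), so V_GS = 1.75 V.
I_D = (V_DD − V_GS)/R = (10.3 − 1.75) / 28.2 = 0.303 mA.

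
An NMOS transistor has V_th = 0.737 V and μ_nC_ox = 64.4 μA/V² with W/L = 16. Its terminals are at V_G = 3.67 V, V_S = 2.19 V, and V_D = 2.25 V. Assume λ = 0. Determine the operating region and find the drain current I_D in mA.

Triode; I_D = 0.0441 mA

V_GS = V_G − V_S = 3.67 − 2.19 = 1.48 V; V_DS = V_D − V_S = 2.25 − 2.19 = 0.06 V.
k_n = μ_nC_ox · (W/L) = 1.03 mA/V².
V_ov = V_GS − V_th = 1.48 − 0.737 = 0.743 V.
Since V_DS = 0.06 V < V_ov = 0.743 V, the device is in the triode region.
I_D = k_n [V_ov · V_DS − ½ V_DS²] = 1.03 × [0.743 × 0.06 − 0.5 × 0.06²] = 0.0441 mA.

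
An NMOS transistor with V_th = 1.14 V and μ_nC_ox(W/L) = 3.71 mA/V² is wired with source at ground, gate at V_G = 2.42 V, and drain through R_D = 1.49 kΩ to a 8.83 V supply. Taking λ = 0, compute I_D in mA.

V_GS = V_G = 2.42 V, so V_ov = 2.42 − 1.14 = 1.28 V.
Assume saturation: I_D = ½ k_n V_ov² = 0.5 × 3.71 × 1.28² = 3.04 mA, giving V_DS = V_DD − I_D R_D = 8.83 − 3.04 × 1.49 = 4.3 V.
V_DS = 4.3 V ≥ V_ov = 1.28 V, confirming saturation.

I_D = 3.04 mA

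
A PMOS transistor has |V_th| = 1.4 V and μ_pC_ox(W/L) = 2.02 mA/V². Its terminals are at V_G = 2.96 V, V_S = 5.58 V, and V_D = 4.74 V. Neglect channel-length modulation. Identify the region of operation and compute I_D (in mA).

Triode; I_D = 1.36 mA

V_SG = V_S − V_G = 5.58 − 2.96 = 2.62 V; V_SD = V_S − V_D = 5.58 − 4.74 = 0.84 V.
V_ov = V_SG − |V_th| = 2.62 − 1.4 = 1.22 V.
Since V_SD = 0.84 V < V_ov = 1.22 V, the device is in the triode region.
I_D = k_p [V_ov · V_SD − ½ V_SD²] = 2.02 × [1.22 × 0.84 − 0.5 × 0.84²] = 1.36 mA.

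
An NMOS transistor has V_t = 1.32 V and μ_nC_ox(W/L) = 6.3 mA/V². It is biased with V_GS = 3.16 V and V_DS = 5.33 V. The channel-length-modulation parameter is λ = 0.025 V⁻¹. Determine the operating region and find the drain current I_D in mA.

Saturation; I_D = 12.1 mA

V_ov = V_GS − V_t = 3.16 − 1.32 = 1.84 V.
Since V_DS = 5.33 V ≥ V_ov = 1.84 V, the device is in saturation.
I_D = ½ k_n V_ov² (1 + λ V_DS) = 0.5 × 6.3 × 1.84² × (1 + 0.025 × 5.33) = 12.1 mA.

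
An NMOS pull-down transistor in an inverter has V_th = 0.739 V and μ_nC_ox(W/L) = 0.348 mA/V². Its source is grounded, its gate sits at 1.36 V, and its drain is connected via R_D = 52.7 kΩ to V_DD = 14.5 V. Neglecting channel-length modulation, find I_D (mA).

I_D = 0.0671 mA

V_GS = V_G = 1.36 V, so V_ov = 1.36 − 0.739 = 0.621 V.
Assume saturation: I_D = ½ k_n V_ov² = 0.5 × 0.348 × 0.621² = 0.0671 mA, giving V_DS = V_DD − I_D R_D = 14.5 − 0.0671 × 52.7 = 11 V.
V_DS = 11 V ≥ V_ov = 0.621 V, confirming saturation.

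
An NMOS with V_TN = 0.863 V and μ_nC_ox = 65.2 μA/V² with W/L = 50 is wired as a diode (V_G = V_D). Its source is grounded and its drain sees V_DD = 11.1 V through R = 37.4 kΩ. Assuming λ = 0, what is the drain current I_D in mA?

With gate tied to drain, V_GS = V_DS ≥ V_GS − V_TN, so the device is in saturation.
k_n = μ_nC_ox · (W/L) = 3.26 mA/V².
KCL at the drain: ½ k_n (V_GS − V_TN)² = (V_DD − V_GS)/R.
Let x = V_GS − 0.863. Then 61 x² + x − 10.24 = 0, giving x = 0.402 V (positive root), so V_GS = 1.26 V.
I_D = (V_DD − V_GS)/R = (11.1 − 1.26) / 37.4 = 0.263 mA.

I_D = 0.263 mA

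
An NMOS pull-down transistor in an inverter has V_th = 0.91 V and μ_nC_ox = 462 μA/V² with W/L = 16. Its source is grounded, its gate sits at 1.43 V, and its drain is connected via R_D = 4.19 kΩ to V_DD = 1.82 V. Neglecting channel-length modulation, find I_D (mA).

I_D = 0.406 mA

V_GS = V_G = 1.43 V, so V_ov = 1.43 − 0.91 = 0.52 V.
k_n = μ_nC_ox · (W/L) = 7.392 mA/V².
Assume saturation: I_D = ½ k_n V_ov² = 0.5 × 7.392 × 0.52² = 0.999 mA, giving V_DS = V_DD − I_D R_D = 1.82 − 0.999 × 4.19 = -2.37 V.
But -2.37 V < V_ov = 0.52 V, so the device is actually in triode.
In triode I_D = k_n[V_ov V_DS − ½ V_DS²] and I_D = (V_DD − V_DS)/R_D. Equating: 15.5 V_DS² − 17.11 V_DS + 1.82 = 0, giving V_DS = 0.119 V (the root below V_ov).
I_D = (1.82 − 0.119) / 4.19 = 0.406 mA.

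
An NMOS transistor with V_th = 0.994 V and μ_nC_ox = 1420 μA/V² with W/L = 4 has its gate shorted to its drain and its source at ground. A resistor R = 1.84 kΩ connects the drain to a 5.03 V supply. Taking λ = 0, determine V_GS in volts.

With gate tied to drain, V_GS = V_DS ≥ V_GS − V_th, so the device is in saturation.
k_n = μ_nC_ox · (W/L) = 5.68 mA/V².
KCL at the drain: ½ k_n (V_GS − V_th)² = (V_DD − V_GS)/R.
Let x = V_GS − 0.994. Then 5.23 x² + x − 4.036 = 0, giving x = 0.788 V (positive root), so V_GS = 1.78 V.
I_D = (V_DD − V_GS)/R = (5.03 − 1.78) / 1.84 = 1.77 mA.

V_GS = 1.78 V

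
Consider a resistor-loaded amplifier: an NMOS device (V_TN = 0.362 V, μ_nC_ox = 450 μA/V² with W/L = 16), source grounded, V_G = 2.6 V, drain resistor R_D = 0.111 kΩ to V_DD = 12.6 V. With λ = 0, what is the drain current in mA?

V_GS = V_G = 2.6 V, so V_ov = 2.6 − 0.362 = 2.24 V.
k_n = μ_nC_ox · (W/L) = 7.2 mA/V².
Assume saturation: I_D = ½ k_n V_ov² = 0.5 × 7.2 × 2.24² = 18 mA, giving V_DS = V_DD − I_D R_D = 12.6 − 18 × 0.111 = 10.6 V.
V_DS = 10.6 V ≥ V_ov = 2.24 V, confirming saturation.

I_D = 18.0 mA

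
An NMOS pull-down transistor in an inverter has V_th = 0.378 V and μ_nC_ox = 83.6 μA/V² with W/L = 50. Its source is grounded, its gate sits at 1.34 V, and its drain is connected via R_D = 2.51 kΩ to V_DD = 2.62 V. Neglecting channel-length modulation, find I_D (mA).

V_GS = V_G = 1.34 V, so V_ov = 1.34 − 0.378 = 0.962 V.
k_n = μ_nC_ox · (W/L) = 4.18 mA/V².
Assume saturation: I_D = ½ k_n V_ov² = 0.5 × 4.18 × 0.962² = 1.93 mA, giving V_DS = V_DD − I_D R_D = 2.62 − 1.93 × 2.51 = -2.23 V.
But -2.23 V < V_ov = 0.962 V, so the device is actually in triode.
In triode I_D = k_n[V_ov V_DS − ½ V_DS²] and I_D = (V_DD − V_DS)/R_D. Equating: 5.25 V_DS² − 11.09 V_DS + 2.62 = 0, giving V_DS = 0.271 V (the root below V_ov).
I_D = (2.62 − 0.271) / 2.51 = 0.936 mA.

I_D = 0.936 mA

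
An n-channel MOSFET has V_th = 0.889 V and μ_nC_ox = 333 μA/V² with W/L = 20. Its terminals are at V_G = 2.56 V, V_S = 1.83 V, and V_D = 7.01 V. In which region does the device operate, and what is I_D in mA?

Cutoff; I_D = 0 mA

V_GS = V_G − V_S = 2.56 − 1.83 = 0.73 V; V_DS = V_D − V_S = 7.01 − 1.83 = 5.18 V.
V_GS = 0.73 V < V_th = 0.889 V, so the transistor is in cutoff.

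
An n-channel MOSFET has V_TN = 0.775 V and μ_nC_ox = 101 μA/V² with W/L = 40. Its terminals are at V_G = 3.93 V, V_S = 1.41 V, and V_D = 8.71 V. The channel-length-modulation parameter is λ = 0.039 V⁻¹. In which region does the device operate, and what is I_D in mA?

V_GS = V_G − V_S = 3.93 − 1.41 = 2.52 V; V_DS = V_D − V_S = 8.71 − 1.41 = 7.3 V.
k_n = μ_nC_ox · (W/L) = 4.04 mA/V².
V_ov = V_GS − V_TN = 2.52 − 0.775 = 1.75 V.
Since V_DS = 7.3 V ≥ V_ov = 1.75 V, the device is in saturation.
I_D = ½ k_n V_ov² (1 + λ V_DS) = 0.5 × 4.04 × 1.75² × (1 + 0.039 × 7.3) = 7.9 mA.

Saturation; I_D = 7.90 mA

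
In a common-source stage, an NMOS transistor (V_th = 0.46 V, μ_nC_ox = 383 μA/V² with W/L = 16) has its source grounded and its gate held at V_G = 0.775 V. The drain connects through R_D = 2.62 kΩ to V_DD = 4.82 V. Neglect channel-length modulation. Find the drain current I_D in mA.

V_GS = V_G = 0.775 V, so V_ov = 0.775 − 0.46 = 0.315 V.
k_n = μ_nC_ox · (W/L) = 6.128 mA/V².
Assume saturation: I_D = ½ k_n V_ov² = 0.5 × 6.128 × 0.315² = 0.304 mA, giving V_DS = V_DD − I_D R_D = 4.82 − 0.304 × 2.62 = 4.02 V.
V_DS = 4.02 V ≥ V_ov = 0.315 V, confirming saturation.

I_D = 0.304 mA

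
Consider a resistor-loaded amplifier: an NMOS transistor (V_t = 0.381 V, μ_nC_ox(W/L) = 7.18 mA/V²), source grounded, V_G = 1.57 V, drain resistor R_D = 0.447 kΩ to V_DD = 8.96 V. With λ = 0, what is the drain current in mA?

V_GS = V_G = 1.57 V, so V_ov = 1.57 − 0.381 = 1.19 V.
Assume saturation: I_D = ½ k_n V_ov² = 0.5 × 7.18 × 1.19² = 5.08 mA, giving V_DS = V_DD − I_D R_D = 8.96 − 5.08 × 0.447 = 6.69 V.
V_DS = 6.69 V ≥ V_ov = 1.19 V, confirming saturation.

I_D = 5.08 mA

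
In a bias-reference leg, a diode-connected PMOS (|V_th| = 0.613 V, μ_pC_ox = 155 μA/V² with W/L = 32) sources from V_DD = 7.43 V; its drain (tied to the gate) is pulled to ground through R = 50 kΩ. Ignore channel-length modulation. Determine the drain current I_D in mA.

I_D = 0.132 mA

With gate tied to drain, V_SG = V_SD ≥ V_SG − |V_th|, so the device is in saturation.
k_p = μ_pC_ox · (W/L) = 4.96 mA/V².
KCL at the drain: ½ k_p (V_SG − |V_th|)² = (V_DD − V_SG)/R.
Let x = V_SG − 0.613. Then 124 x² + x − 6.817 = 0, giving x = 0.23 V (positive root), so V_SG = 0.843 V.
I_D = (V_DD − V_SG)/R = (7.43 − 0.843) / 50 = 0.132 mA.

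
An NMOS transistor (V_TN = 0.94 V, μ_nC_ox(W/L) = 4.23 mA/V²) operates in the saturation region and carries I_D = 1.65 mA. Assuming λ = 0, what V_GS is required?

V_GS = 1.82 V

In saturation I_D = ½ k_n (V_GS − V_TN)², so V_GS − V_TN = √(2 I_D / k_n) = √(2 × 1.65 / 4.23) = 0.883 V.
V_GS = 0.94 + 0.883 = 1.82 V.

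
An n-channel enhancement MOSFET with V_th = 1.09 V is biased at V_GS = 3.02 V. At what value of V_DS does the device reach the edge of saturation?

The boundary between triode and saturation is V_DS = V_GS − V_th = V_ov.
V_ov = 3.02 − 1.09 = 1.93 V.

V_DS,sat = 1.93 V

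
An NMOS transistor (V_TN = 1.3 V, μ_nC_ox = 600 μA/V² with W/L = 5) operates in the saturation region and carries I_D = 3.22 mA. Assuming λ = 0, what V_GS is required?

k_n = μ_nC_ox · (W/L) = 3 mA/V².
In saturation I_D = ½ k_n (V_GS − V_TN)², so V_GS − V_TN = √(2 I_D / k_n) = √(2 × 3.22 / 3) = 1.47 V.
V_GS = 1.3 + 1.47 = 2.77 V.

V_GS = 2.77 V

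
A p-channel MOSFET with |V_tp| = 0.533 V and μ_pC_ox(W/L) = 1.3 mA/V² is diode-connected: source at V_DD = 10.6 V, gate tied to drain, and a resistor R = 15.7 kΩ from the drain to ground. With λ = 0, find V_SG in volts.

V_SG = 1.48 V

With gate tied to drain, V_SG = V_SD ≥ V_SG − |V_tp|, so the device is in saturation.
KCL at the drain: ½ k_p (V_SG − |V_tp|)² = (V_DD − V_SG)/R.
Let x = V_SG − 0.533. Then 10.2 x² + x − 10.07 = 0, giving x = 0.945 V (positive root), so V_SG = 1.48 V.
I_D = (V_DD − V_SG)/R = (10.6 − 1.48) / 15.7 = 0.581 mA.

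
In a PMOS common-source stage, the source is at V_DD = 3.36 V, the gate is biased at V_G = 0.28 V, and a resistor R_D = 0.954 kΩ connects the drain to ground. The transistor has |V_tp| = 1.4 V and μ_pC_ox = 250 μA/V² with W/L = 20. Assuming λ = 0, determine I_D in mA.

I_D = 3.08 mA

V_SG = V_DD − V_G = 3.36 − 0.28 = 3.08 V, so V_ov = 3.08 − 1.4 = 1.68 V.
k_p = μ_pC_ox · (W/L) = 5 mA/V².
Assume saturation: I_D = ½ k_p V_ov² = 0.5 × 5 × 1.68² = 7.06 mA, giving V_SD = V_DD − I_D R_D = 3.36 − 7.06 × 0.954 = -3.37 V.
But -3.37 V < V_ov = 1.68 V, so the device is actually in triode.
In triode I_D = k_p[V_ov V_SD − ½ V_SD²] and I_D = (V_DD − V_SD)/R_D. Equating: 2.38 V_SD² − 9.014 V_SD + 3.36 = 0, giving V_SD = 0.419 V (the root below V_ov).
I_D = (3.36 − 0.419) / 0.954 = 3.08 mA.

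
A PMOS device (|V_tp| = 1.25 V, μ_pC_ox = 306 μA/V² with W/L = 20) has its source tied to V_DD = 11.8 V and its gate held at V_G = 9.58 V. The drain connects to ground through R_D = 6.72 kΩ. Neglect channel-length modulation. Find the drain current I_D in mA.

I_D = 1.70 mA

V_SG = V_DD − V_G = 11.8 − 9.58 = 2.22 V, so V_ov = 2.22 − 1.25 = 0.97 V.
k_p = μ_pC_ox · (W/L) = 6.12 mA/V².
Assume saturation: I_D = ½ k_p V_ov² = 0.5 × 6.12 × 0.97² = 2.88 mA, giving V_SD = V_DD − I_D R_D = 11.8 − 2.88 × 6.72 = -7.55 V.
But -7.55 V < V_ov = 0.97 V, so the device is actually in triode.
In triode I_D = k_p[V_ov V_SD − ½ V_SD²] and I_D = (V_DD − V_SD)/R_D. Equating: 20.6 V_SD² − 40.89 V_SD + 11.8 = 0, giving V_SD = 0.35 V (the root below V_ov).
I_D = (11.8 − 0.35) / 6.72 = 1.7 mA.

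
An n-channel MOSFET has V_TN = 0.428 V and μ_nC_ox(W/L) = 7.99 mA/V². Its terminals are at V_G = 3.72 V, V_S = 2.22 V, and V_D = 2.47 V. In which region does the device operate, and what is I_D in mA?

Triode; I_D = 1.89 mA

V_GS = V_G − V_S = 3.72 − 2.22 = 1.5 V; V_DS = V_D − V_S = 2.47 − 2.22 = 0.25 V.
V_ov = V_GS − V_TN = 1.5 − 0.428 = 1.07 V.
Since V_DS = 0.25 V < V_ov = 1.07 V, the device is in the triode region.
I_D = k_n [V_ov · V_DS − ½ V_DS²] = 7.99 × [1.07 × 0.25 − 0.5 × 0.25²] = 1.89 mA.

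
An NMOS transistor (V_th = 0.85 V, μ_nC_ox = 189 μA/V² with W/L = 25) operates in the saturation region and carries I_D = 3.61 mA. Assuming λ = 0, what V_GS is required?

V_GS = 2.09 V

k_n = μ_nC_ox · (W/L) = 4.725 mA/V².
In saturation I_D = ½ k_n (V_GS − V_th)², so V_GS − V_th = √(2 I_D / k_n) = √(2 × 3.61 / 4.725) = 1.24 V.
V_GS = 0.85 + 1.24 = 2.09 V.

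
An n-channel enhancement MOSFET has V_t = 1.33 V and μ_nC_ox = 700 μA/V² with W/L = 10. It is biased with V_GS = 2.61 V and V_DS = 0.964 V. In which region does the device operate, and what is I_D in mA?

k_n = μ_nC_ox · (W/L) = 7 mA/V².
V_ov = V_GS − V_t = 2.61 − 1.33 = 1.28 V.
Since V_DS = 0.964 V < V_ov = 1.28 V, the device is in the triode region.
I_D = k_n [V_ov · V_DS − ½ V_DS²] = 7 × [1.28 × 0.964 − 0.5 × 0.964²] = 5.38 mA.

Triode; I_D = 5.38 mA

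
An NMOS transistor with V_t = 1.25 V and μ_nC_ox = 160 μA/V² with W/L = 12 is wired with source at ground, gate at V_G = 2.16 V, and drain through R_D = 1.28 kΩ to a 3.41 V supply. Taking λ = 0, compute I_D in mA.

V_GS = V_G = 2.16 V, so V_ov = 2.16 − 1.25 = 0.91 V.
k_n = μ_nC_ox · (W/L) = 1.92 mA/V².
Assume saturation: I_D = ½ k_n V_ov² = 0.5 × 1.92 × 0.91² = 0.795 mA, giving V_DS = V_DD − I_D R_D = 3.41 − 0.795 × 1.28 = 2.39 V.
V_DS = 2.39 V ≥ V_ov = 0.91 V, confirming saturation.

I_D = 0.795 mA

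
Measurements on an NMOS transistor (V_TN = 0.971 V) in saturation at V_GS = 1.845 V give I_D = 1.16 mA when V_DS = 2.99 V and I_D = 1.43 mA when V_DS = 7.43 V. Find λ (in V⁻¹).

With V_GS fixed, I_D ∝ (1 + λ V_DS) in saturation, so I_D2/I_D1 = (1 + λ V_DS2)/(1 + λ V_DS1).
1.43/1.16 = 1.233 = (1 + 7.43 λ)/(1 + 2.99 λ).
Solving: λ (I_D1 V_DS2 − I_D2 V_DS1) = I_D2 − I_D1, so λ = (1.43 − 1.16) / (1.16 × 7.43 − 1.43 × 2.99) = 0.27 / 4.34 = 0.0622 V⁻¹.

λ = 0.0622 V⁻¹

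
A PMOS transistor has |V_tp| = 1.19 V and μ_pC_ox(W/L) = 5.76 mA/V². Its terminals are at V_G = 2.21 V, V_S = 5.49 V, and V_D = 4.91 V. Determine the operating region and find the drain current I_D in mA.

V_SG = V_S − V_G = 5.49 − 2.21 = 3.28 V; V_SD = V_S − V_D = 5.49 − 4.91 = 0.58 V.
V_ov = V_SG − |V_tp| = 3.28 − 1.19 = 2.09 V.
Since V_SD = 0.58 V < V_ov = 2.09 V, the device is in the triode region.
I_D = k_p [V_ov · V_SD − ½ V_SD²] = 5.76 × [2.09 × 0.58 − 0.5 × 0.58²] = 6.01 mA.

Triode; I_D = 6.01 mA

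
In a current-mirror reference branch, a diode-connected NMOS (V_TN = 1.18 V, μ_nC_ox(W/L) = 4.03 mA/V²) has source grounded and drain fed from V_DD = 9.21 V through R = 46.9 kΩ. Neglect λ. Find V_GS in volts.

With gate tied to drain, V_GS = V_DS ≥ V_GS − V_TN, so the device is in saturation.
KCL at the drain: ½ k_n (V_GS − V_TN)² = (V_DD − V_GS)/R.
Let x = V_GS − 1.18. Then 94.5 x² + x − 8.03 = 0, giving x = 0.286 V (positive root), so V_GS = 1.47 V.
I_D = (V_DD − V_GS)/R = (9.21 − 1.47) / 46.9 = 0.165 mA.

V_GS = 1.47 V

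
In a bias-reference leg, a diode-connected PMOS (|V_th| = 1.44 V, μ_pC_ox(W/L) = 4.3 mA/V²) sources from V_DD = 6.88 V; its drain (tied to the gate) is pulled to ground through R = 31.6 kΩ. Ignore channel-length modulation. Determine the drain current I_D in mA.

With gate tied to drain, V_SG = V_SD ≥ V_SG − |V_th|, so the device is in saturation.
KCL at the drain: ½ k_p (V_SG − |V_th|)² = (V_DD − V_SG)/R.
Let x = V_SG − 1.44. Then 67.9 x² + x − 5.44 = 0, giving x = 0.276 V (positive root), so V_SG = 1.72 V.
I_D = (V_DD − V_SG)/R = (6.88 − 1.72) / 31.6 = 0.163 mA.

I_D = 0.163 mA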